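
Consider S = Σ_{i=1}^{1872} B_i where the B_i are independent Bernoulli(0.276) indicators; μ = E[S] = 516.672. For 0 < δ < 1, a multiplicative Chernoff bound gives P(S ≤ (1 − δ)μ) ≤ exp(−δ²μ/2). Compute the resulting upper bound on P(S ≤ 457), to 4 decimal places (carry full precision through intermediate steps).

Write 457 = (1 − δ)μ, so δ = 1 − 457/516.672 = 0.115493…
Then the exponent is δ²μ/2 = (μ − 457)²/(2μ) = 3.445849.
Bound = exp(−3.445849) = 0.03188.

0.0319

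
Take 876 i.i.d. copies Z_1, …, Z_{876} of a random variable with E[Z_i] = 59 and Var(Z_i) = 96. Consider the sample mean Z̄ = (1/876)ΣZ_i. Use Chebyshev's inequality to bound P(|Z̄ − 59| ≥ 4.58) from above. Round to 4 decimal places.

Var(Z̄) = Var(Z_i)/n = 96/876 = 0.10959.
Chebyshev: P(|Z̄ − 59| ≥ 4.58) ≤ Var(Z̄)/(4.58)² = 96/(876·4.58²) = 0.0052.

0.0052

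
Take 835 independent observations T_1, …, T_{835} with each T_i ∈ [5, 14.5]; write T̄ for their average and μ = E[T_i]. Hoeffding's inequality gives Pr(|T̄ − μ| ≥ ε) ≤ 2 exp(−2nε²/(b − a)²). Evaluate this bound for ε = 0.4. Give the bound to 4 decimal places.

0.1036

Exponent: 2nε²/(b − a)² = 2·835·0.4² / 9.5² = 2.96066.
Bound = 2·exp(−2.96066) = 0.10357.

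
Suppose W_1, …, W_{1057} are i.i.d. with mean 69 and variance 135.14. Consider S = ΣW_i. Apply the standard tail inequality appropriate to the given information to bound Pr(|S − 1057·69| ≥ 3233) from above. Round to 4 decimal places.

With mean and variance of each term known, Chebyshev's inequality bounds the deviation of the sum (or sample mean).
Var(S) = n·Var(W_i) = 1057·135.14 = 142842.98.
Chebyshev: Pr(|S − 1057·69| ≥ 3233) ≤ Var(S)/3233² = 142842.98/10452289 = 0.0137.

0.0137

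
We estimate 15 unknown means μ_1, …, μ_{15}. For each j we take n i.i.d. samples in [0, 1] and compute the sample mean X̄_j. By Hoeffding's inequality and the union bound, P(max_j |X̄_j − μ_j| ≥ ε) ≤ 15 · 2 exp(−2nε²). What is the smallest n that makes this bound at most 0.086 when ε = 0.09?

Need 2·15·exp(−2nε²) ≤ 0.086, i.e. exp(−2nε²) ≤ 0.086/30.
So 2nε² ≥ ln(30/0.086) = 5.854605.
Hence n ≥ 5.854605/(2·0.09²) = 361.395.
The smallest integer n is 362.

362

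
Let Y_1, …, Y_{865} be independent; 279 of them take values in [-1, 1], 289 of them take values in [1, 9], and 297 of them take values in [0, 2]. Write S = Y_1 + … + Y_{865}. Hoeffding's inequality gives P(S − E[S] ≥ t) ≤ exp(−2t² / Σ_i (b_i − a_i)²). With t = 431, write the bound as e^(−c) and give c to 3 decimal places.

17.862

Σ(b_i − a_i)² = 279·2² + 289·8² + 297·2² = 20800.
c = 2t² / 20800 = 2·431² / 20800 = 17.8616.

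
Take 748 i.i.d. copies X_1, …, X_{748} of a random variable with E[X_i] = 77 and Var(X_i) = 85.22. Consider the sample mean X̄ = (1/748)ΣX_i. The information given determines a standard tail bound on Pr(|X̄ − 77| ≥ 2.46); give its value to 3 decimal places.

0.019

With mean and variance of each term known, Chebyshev's inequality bounds the deviation of the sum (or sample mean).
Var(X̄) = Var(X_i)/n = 85.22/748 = 0.11393.
Chebyshev: Pr(|X̄ − 77| ≥ 2.46) ≤ Var(X̄)/(2.46)² = 85.22/(748·2.46²) = 0.0188.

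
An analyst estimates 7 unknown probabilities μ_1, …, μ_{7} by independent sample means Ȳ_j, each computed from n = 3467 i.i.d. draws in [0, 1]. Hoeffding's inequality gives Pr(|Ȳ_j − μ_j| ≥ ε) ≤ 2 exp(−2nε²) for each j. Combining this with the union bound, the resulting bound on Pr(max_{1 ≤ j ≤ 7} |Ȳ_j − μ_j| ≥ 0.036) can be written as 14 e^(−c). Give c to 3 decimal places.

8.986

Union bound over the 7 events: Pr(max_{1 ≤ j ≤ 7} |Ȳ_j − μ_j| ≥ 0.036) ≤ 7·2·exp(−2nε²) = 14 exp(−2·3467·0.036²).
So c = 2·3467·0.036² = 8.9865.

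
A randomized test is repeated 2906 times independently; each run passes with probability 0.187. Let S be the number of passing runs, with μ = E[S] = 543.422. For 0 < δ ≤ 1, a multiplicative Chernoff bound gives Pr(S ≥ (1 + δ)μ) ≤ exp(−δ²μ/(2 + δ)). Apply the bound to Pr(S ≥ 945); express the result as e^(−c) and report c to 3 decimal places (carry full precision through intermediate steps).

Write 945 = (1 + δ)μ, so δ = 945/543.422 − 1 = 0.73898…
Then the exponent is δ²μ/(2 + δ) = (945 − μ)² / (μ·(2 + δ)) = 108.346215.

108.346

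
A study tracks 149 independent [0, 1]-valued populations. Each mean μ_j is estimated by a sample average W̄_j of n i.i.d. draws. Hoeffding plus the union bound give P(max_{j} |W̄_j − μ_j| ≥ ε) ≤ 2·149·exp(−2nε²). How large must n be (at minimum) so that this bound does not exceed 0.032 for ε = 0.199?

Need 2·149·exp(−2nε²) ≤ 0.032, i.e. exp(−2nε²) ≤ 0.032/298.
So 2nε² ≥ ln(298/0.032) = 9.139113.
Hence n ≥ 9.139113/(2·0.199²) = 115.390.
The smallest integer n is 116.

116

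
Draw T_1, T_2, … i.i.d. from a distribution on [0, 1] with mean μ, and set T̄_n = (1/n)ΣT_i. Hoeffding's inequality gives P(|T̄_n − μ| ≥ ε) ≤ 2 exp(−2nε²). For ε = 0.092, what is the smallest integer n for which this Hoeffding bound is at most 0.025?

259

Require 2·exp(−2nε²) ≤ 0.025, i.e. 2nε² ≥ ln(2/0.025) = 4.382027.
So n ≥ 4.382027 / (2·0.092²) = 258.863.
The smallest integer n is 259.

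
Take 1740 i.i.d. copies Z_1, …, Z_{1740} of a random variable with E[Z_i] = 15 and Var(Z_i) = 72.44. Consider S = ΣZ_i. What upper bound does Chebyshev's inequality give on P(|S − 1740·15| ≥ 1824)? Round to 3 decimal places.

Var(S) = n·Var(Z_i) = 1740·72.44 = 126045.6.
Chebyshev: P(|S − 1740·15| ≥ 1824) ≤ Var(S)/1824² = 126045.6/3326976 = 0.0379.

0.038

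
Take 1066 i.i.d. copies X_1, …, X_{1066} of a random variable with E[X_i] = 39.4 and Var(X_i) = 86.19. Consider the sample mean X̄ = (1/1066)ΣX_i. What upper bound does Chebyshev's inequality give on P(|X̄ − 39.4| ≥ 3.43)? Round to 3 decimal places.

0.007

Var(X̄) = Var(X_i)/n = 86.19/1066 = 0.080854.
Chebyshev: P(|X̄ − 39.4| ≥ 3.43) ≤ Var(X̄)/(3.43)² = 86.19/(1066·3.43²) = 0.0069.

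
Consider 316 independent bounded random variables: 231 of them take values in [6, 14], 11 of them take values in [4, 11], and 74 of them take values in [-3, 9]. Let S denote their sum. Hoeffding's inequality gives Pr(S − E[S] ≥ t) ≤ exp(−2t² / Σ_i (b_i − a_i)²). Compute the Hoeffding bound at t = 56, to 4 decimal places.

0.7855

Σ(b_i − a_i)² = 231·8² + 11·7² + 74·12² = 25979.
Exponent = 2·56² / 25979 = 0.24143.
Bound = exp(−0.24143) = 0.78551.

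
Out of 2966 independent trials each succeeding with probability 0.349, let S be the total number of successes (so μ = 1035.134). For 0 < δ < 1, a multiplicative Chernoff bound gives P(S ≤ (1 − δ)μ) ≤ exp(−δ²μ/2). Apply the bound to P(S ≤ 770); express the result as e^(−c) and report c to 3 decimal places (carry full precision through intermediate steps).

Write 770 = (1 − δ)μ, so δ = 1 − 770/1035.134 = 0.256135…
Then the exponent is δ²μ/2 = (μ − 770)²/(2μ) = 33.955043.

33.955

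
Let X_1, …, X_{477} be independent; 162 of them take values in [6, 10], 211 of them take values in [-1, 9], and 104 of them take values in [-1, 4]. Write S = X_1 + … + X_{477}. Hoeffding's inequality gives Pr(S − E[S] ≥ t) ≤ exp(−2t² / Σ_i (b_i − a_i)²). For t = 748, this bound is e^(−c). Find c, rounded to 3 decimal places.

42.561

Σ(b_i − a_i)² = 162·4² + 211·10² + 104·5² = 26292.
c = 2t² / 26292 = 2·748² / 26292 = 42.5608.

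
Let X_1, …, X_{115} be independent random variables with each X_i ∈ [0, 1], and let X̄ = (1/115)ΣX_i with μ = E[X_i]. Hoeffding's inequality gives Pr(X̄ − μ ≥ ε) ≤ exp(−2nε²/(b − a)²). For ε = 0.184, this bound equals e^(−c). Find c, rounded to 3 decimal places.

c = 2nε²/(b − a)² = 2·115·0.184² / 1² = 7.7869.

7.787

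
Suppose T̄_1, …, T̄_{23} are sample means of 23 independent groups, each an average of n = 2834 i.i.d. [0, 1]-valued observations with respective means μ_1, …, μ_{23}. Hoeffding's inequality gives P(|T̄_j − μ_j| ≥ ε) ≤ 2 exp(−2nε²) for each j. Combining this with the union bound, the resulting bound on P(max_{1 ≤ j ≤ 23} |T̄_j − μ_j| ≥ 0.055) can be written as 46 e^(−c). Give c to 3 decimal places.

Union bound over the 23 events: P(max_{1 ≤ j ≤ 23} |T̄_j − μ_j| ≥ 0.055) ≤ 23·2·exp(−2nε²) = 46 exp(−2·2834·0.055²).
So c = 2·2834·0.055² = 17.1457.

17.146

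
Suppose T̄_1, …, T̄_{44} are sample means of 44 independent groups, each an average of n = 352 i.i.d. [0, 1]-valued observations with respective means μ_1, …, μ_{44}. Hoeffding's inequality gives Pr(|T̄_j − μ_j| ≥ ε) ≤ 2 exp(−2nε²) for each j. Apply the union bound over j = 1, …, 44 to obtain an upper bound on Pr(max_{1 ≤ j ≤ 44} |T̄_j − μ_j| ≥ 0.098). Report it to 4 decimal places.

0.1019

Per-experiment Hoeffding bound: 2·exp(−2·352·0.098²) = 2·exp(−6.76122) = 0.0023156.
Union bound over 44 events: 44·0.0023156 = 0.10189.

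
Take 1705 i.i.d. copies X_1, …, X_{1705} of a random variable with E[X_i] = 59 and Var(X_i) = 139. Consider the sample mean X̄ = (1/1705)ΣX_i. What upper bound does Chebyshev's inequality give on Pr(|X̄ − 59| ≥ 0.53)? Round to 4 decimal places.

0.2902

Var(X̄) = Var(X_i)/n = 139/1705 = 0.081525.
Chebyshev: Pr(|X̄ − 59| ≥ 0.53) ≤ Var(X̄)/(0.53)² = 139/(1705·0.53²) = 0.2902.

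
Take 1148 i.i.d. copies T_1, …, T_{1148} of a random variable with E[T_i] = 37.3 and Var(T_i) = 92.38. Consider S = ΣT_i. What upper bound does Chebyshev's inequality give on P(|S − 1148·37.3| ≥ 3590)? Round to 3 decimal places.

0.008

Var(S) = n·Var(T_i) = 1148·92.38 = 106052.24.
Chebyshev: P(|S − 1148·37.3| ≥ 3590) ≤ Var(S)/3590² = 106052.24/12888100 = 0.0082.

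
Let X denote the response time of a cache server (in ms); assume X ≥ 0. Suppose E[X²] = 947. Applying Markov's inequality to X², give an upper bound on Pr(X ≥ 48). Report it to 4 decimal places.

0.4110

Since X ≥ 0, the event {X ≥ 48} is the same as {X² ≥ 2304}.
Markov's inequality applied to X² gives Pr(X² ≥ 2304) ≤ E[X²]/2304 = 947/2304 = 0.4110.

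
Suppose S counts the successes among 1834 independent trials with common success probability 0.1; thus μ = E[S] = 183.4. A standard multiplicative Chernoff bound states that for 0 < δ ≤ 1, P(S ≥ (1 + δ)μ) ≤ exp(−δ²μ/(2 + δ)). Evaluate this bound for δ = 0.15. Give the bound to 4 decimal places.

0.1467

Exponent = δ²μ/(2 + δ) = 0.15²·183.4/2.15 = 1.9193.
Bound = exp(−1.9193) = 0.14671.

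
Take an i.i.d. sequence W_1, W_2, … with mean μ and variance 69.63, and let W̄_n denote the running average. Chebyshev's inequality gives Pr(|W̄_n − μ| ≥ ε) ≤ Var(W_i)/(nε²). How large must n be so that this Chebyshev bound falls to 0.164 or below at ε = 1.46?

Require 69.63/(n·1.46²) ≤ 0.164, i.e. n ≥ 69.63/(0.164·1.46²) = 199.181.
The smallest integer n is 200.

200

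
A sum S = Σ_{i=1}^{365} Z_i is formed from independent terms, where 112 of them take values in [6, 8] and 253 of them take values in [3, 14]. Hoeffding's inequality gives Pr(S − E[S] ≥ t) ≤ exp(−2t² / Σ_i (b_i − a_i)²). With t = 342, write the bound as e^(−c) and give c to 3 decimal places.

Σ(b_i − a_i)² = 112·2² + 253·11² = 31061.
c = 2t² / 31061 = 2·342² / 31061 = 7.5312.

7.531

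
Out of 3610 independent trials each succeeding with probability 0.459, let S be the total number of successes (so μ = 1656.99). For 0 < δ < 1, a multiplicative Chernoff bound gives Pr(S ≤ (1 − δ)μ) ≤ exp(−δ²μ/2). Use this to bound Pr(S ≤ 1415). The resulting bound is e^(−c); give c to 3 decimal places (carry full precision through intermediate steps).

Write 1415 = (1 − δ)μ, so δ = 1 − 1415/1656.99 = 0.1460419…
Then the exponent is δ²μ/2 = (μ − 1415)²/(2μ) = 17.670342.

17.670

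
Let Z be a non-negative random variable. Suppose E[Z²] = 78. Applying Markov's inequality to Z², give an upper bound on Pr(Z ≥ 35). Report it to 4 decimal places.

Since Z ≥ 0, the event {Z ≥ 35} is the same as {Z² ≥ 1225}.
Markov's inequality applied to Z² gives Pr(Z² ≥ 1225) ≤ E[Z²]/1225 = 78/1225 = 0.0637.

0.0637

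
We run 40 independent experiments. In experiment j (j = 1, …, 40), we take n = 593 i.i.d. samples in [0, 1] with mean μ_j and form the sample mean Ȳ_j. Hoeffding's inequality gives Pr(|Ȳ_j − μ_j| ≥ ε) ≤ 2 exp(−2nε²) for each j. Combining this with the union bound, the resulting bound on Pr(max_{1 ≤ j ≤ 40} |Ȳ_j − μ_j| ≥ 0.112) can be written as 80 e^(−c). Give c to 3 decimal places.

Union bound over the 40 events: Pr(max_{1 ≤ j ≤ 40} |Ȳ_j − μ_j| ≥ 0.112) ≤ 40·2·exp(−2nε²) = 80 exp(−2·593·0.112²).
So c = 2·593·0.112² = 14.8772.

14.877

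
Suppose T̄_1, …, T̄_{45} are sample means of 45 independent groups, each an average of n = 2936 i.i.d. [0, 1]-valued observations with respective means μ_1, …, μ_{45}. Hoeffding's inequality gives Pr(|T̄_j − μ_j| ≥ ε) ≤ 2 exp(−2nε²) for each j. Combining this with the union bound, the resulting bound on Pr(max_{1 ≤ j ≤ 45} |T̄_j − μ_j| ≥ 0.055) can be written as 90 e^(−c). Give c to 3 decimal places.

Union bound over the 45 events: Pr(max_{1 ≤ j ≤ 45} |T̄_j − μ_j| ≥ 0.055) ≤ 45·2·exp(−2nε²) = 90 exp(−2·2936·0.055²).
So c = 2·2936·0.055² = 17.7628.

17.763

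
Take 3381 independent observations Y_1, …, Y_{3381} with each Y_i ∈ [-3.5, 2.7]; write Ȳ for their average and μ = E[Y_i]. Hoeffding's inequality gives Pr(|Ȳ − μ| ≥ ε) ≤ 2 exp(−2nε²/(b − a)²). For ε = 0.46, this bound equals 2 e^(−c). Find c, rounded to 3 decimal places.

c = 2nε²/(b − a)² = 2·3381·0.46² / 6.2² = 37.2227.

37.223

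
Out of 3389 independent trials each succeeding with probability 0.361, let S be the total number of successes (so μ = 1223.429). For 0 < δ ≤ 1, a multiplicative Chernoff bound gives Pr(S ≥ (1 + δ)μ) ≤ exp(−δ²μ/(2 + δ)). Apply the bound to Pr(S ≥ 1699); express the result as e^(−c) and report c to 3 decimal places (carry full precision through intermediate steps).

Write 1699 = (1 + δ)μ, so δ = 1699/1223.429 − 1 = 0.3887197…
Then the exponent is δ²μ/(2 + δ) = (1699 − μ)² / (μ·(2 + δ)) = 77.390341.

77.390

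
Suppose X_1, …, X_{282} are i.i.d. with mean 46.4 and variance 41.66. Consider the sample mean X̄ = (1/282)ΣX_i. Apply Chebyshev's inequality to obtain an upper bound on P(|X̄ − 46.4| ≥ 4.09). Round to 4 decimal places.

0.0088

Var(X̄) = Var(X_i)/n = 41.66/282 = 0.14773.
Chebyshev: P(|X̄ − 46.4| ≥ 4.09) ≤ Var(X̄)/(4.09)² = 41.66/(282·4.09²) = 0.0088.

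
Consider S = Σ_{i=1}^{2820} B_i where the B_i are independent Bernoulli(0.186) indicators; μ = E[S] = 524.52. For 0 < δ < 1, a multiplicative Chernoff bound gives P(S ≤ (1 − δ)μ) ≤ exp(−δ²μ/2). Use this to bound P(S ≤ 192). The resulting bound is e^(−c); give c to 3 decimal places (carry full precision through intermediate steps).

Write 192 = (1 − δ)μ, so δ = 1 − 192/524.52 = 0.633951…
Then the exponent is δ²μ/2 = (μ − 192)²/(2μ) = 105.400700.

105.401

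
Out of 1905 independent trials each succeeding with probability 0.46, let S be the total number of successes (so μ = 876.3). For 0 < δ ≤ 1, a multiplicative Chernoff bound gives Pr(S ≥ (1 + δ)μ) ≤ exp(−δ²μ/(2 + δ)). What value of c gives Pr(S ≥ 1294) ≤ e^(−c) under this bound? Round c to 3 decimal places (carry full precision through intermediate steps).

Write 1294 = (1 + δ)μ, so δ = 1294/876.3 − 1 = 0.4766632…
Then the exponent is δ²μ/(2 + δ) = (1294 − μ)² / (μ·(2 + δ)) = 80.391324.

80.391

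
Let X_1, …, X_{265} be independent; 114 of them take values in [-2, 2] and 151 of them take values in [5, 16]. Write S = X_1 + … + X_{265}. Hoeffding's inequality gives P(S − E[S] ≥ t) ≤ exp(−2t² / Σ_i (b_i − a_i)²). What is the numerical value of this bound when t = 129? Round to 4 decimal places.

Σ(b_i − a_i)² = 114·4² + 151·11² = 20095.
Exponent = 2·129² / 20095 = 1.65623.
Bound = exp(−1.65623) = 0.19086.

0.1909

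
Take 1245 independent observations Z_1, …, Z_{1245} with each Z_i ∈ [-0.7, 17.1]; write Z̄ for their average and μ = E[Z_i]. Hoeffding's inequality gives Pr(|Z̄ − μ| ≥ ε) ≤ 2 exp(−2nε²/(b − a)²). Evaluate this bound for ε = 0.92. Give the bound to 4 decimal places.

Exponent: 2nε²/(b − a)² = 2·1245·0.92² / 17.8² = 6.65174.
Bound = 2·exp(−6.65174) = 0.00258.

0.0026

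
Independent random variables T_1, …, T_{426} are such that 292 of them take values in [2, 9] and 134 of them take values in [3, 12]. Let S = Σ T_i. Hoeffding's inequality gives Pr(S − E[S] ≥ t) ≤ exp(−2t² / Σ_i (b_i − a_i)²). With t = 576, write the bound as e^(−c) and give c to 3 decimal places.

26.371

Σ(b_i − a_i)² = 292·7² + 134·9² = 25162.
c = 2t² / 25162 = 2·576² / 25162 = 26.3712.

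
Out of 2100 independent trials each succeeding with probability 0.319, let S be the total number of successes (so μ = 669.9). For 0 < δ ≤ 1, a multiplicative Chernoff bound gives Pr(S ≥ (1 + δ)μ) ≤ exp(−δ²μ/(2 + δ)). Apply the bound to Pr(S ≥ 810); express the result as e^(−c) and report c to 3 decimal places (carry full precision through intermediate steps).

Write 810 = (1 + δ)μ, so δ = 810/669.9 − 1 = 0.2091357…
Then the exponent is δ²μ/(2 + δ) = (810 − μ)² / (μ·(2 + δ)) = 13.263065.

13.263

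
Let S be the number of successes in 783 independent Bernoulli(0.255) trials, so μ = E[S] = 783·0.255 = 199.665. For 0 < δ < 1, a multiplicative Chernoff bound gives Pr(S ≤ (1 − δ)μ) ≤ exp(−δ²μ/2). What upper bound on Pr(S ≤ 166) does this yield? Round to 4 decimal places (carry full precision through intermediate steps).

0.0585

Write 166 = (1 − δ)μ, so δ = 1 − 166/199.665 = 0.1686074…
Then the exponent is δ²μ/2 = (μ − 166)²/(2μ) = 2.838084.
Bound = exp(−2.838084) = 0.05854.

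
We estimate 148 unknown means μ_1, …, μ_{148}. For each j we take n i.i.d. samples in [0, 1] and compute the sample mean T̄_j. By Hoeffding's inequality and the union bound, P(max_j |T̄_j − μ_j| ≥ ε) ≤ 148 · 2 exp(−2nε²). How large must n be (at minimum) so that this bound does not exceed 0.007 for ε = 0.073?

1000

Need 2·148·exp(−2nε²) ≤ 0.007, i.e. exp(−2nε²) ≤ 0.007/296.
So 2nε² ≥ ln(296/0.007) = 10.652205.
Hence n ≥ 10.652205/(2·0.073²) = 999.456.
The smallest integer n is 1000.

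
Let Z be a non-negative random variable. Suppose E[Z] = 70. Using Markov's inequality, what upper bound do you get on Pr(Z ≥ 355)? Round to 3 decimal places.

Markov's inequality: for a non-negative random variable, Pr(Z ≥ a) ≤ E[Z]/a.
Here E[Z] = 70 and a = 355, so the bound is 70/355 = 0.1972.

0.197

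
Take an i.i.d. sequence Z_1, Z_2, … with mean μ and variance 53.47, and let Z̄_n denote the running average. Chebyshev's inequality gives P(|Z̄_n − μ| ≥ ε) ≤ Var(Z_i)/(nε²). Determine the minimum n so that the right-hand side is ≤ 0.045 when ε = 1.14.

Require 53.47/(n·1.14²) ≤ 0.045, i.e. n ≥ 53.47/(0.045·1.14²) = 914.298.
The smallest integer n is 915.

915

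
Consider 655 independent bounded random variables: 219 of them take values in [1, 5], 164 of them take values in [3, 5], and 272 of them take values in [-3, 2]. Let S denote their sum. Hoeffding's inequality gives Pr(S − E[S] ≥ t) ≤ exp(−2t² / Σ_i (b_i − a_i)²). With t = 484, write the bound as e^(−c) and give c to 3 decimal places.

42.747

Σ(b_i − a_i)² = 219·4² + 164·2² + 272·5² = 10960.
c = 2t² / 10960 = 2·484² / 10960 = 42.7474.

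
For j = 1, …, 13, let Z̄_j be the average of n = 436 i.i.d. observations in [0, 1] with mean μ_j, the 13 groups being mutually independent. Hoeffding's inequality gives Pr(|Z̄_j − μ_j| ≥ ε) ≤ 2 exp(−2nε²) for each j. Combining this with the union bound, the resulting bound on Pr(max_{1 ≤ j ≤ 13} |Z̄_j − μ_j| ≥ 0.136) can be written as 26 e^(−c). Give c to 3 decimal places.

16.129

Union bound over the 13 events: Pr(max_{1 ≤ j ≤ 13} |Z̄_j − μ_j| ≥ 0.136) ≤ 13·2·exp(−2nε²) = 26 exp(−2·436·0.136²).
So c = 2·436·0.136² = 16.1285.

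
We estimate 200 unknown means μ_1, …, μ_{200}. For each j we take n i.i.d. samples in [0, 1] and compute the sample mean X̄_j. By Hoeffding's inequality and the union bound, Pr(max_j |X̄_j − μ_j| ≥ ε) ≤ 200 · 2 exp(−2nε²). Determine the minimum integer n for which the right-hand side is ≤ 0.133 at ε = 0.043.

2166

Need 2·200·exp(−2nε²) ≤ 0.133, i.e. exp(−2nε²) ≤ 0.133/400.
So 2nε² ≥ ln(400/0.133) = 8.008871.
Hence n ≥ 8.008871/(2·0.043²) = 2165.730.
The smallest integer n is 2166.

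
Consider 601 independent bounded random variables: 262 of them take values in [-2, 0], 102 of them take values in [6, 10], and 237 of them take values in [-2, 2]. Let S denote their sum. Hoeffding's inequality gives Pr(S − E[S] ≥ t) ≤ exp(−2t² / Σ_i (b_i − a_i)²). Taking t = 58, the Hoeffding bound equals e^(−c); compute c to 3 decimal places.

1.040

Σ(b_i − a_i)² = 262·2² + 102·4² + 237·4² = 6472.
c = 2t² / 6472 = 2·58² / 6472 = 1.0396.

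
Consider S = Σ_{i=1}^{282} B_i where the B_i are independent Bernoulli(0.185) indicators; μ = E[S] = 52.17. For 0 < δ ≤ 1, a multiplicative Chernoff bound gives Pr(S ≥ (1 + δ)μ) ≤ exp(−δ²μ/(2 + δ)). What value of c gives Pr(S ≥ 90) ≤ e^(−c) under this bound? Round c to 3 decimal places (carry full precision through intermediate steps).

10.066

Write 90 = (1 + δ)μ, so δ = 90/52.17 − 1 = 0.7251294…
Then the exponent is δ²μ/(2 + δ) = (90 − μ)² / (μ·(2 + δ)) = 10.066181.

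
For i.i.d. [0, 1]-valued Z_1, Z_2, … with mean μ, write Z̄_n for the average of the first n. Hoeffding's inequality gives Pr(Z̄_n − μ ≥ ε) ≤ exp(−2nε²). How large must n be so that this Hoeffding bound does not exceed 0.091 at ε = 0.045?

Require exp(−2nε²) ≤ 0.091, i.e. 2nε² ≥ ln(1/0.091) = 2.396896.
So n ≥ 2.396896 / (2·0.045²) = 591.826.
The smallest integer n is 592.

592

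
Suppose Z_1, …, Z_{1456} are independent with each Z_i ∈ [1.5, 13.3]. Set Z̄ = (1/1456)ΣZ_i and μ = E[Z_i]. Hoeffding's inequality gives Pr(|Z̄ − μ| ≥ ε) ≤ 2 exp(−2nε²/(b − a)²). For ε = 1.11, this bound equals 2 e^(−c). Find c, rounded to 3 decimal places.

c = 2nε²/(b − a)² = 2·1456·1.11² / 11.8² = 25.7676.

25.768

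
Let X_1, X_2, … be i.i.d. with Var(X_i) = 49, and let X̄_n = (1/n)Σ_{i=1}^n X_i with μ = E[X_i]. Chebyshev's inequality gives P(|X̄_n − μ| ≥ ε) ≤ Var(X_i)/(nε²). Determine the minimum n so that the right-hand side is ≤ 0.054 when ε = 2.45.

152

Require 49/(n·2.45²) ≤ 0.054, i.e. n ≥ 49/(0.054·2.45²) = 151.172.
The smallest integer n is 152.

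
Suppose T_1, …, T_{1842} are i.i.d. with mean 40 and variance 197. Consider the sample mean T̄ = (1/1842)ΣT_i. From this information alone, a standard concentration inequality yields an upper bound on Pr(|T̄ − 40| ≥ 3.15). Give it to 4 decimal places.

0.0108

With mean and variance of each term known, Chebyshev's inequality bounds the deviation of the sum (or sample mean).
Var(T̄) = Var(T_i)/n = 197/1842 = 0.10695.
Chebyshev: Pr(|T̄ − 40| ≥ 3.15) ≤ Var(T̄)/(3.15)² = 197/(1842·3.15²) = 0.0108.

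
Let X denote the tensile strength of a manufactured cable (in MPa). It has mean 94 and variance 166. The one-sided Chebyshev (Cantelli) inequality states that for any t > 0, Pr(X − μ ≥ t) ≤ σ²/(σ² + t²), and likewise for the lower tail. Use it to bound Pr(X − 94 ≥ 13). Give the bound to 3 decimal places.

0.496

Here σ² = 166 and t = 13, so σ² + t² = 335.
Cantelli's bound: 166/335 = 0.4955.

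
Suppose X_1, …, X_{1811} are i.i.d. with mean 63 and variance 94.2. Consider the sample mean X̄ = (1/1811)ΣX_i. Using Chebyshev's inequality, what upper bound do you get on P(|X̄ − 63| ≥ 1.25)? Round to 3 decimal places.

0.033

Var(X̄) = Var(X_i)/n = 94.2/1811 = 0.052015.
Chebyshev: P(|X̄ − 63| ≥ 1.25) ≤ Var(X̄)/(1.25)² = 94.2/(1811·1.25²) = 0.0333.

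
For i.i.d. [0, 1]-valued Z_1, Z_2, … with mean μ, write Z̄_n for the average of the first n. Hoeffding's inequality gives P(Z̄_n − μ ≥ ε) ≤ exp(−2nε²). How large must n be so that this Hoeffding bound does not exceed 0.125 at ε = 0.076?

Require exp(−2nε²) ≤ 0.125, i.e. 2nε² ≥ ln(1/0.125) = 2.079442.
So n ≥ 2.079442 / (2·0.076²) = 180.007.
The smallest integer n is 181.

181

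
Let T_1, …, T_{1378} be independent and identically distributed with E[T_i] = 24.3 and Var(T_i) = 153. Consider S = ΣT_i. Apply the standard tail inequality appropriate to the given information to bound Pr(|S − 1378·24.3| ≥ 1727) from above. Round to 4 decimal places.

0.0707

With mean and variance of each term known, Chebyshev's inequality bounds the deviation of the sum (or sample mean).
Var(S) = n·Var(T_i) = 1378·153 = 210834.
Chebyshev: Pr(|S − 1378·24.3| ≥ 1727) ≤ Var(S)/1727² = 210834/2982529 = 0.0707.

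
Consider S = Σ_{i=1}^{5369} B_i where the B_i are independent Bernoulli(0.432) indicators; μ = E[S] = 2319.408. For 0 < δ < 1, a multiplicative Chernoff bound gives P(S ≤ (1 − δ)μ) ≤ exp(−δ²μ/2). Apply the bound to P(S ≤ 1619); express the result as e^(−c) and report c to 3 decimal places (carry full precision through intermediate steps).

Write 1619 = (1 − δ)μ, so δ = 1 − 1619/2319.408 = 0.3019771…
Then the exponent is δ²μ/2 = (μ − 1619)²/(2μ) = 105.753573.

105.754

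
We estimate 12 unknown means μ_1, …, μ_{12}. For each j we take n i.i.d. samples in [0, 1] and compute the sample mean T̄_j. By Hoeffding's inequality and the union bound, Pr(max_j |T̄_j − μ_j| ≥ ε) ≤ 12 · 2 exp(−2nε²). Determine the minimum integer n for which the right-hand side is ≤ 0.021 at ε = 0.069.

740

Need 2·12·exp(−2nε²) ≤ 0.021, i.e. exp(−2nε²) ≤ 0.021/24.
So 2nε² ≥ ln(24/0.021) = 7.041287.
Hence n ≥ 7.041287/(2·0.069²) = 739.476.
The smallest integer n is 740.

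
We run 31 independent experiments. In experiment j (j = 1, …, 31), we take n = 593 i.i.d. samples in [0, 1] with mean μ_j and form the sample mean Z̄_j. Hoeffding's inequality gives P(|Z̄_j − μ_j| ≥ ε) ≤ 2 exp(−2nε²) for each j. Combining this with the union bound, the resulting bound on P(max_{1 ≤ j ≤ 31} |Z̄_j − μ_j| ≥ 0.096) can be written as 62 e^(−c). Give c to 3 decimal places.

10.930

Union bound over the 31 events: P(max_{1 ≤ j ≤ 31} |Z̄_j − μ_j| ≥ 0.096) ≤ 31·2·exp(−2nε²) = 62 exp(−2·593·0.096²).
So c = 2·593·0.096² = 10.9302.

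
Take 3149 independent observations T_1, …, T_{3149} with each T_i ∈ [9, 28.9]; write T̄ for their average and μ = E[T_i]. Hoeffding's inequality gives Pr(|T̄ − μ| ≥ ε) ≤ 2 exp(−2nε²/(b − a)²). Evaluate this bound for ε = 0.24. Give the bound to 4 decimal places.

0.8002

Exponent: 2nε²/(b − a)² = 2·3149·0.24² / 19.9² = 0.91605.
Bound = 2·exp(−0.91605) = 0.80019.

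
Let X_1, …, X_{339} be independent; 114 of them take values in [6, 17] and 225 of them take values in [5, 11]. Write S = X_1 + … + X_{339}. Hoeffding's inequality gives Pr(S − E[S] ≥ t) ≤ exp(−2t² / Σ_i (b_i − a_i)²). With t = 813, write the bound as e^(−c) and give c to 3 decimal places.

Σ(b_i − a_i)² = 114·11² + 225·6² = 21894.
c = 2t² / 21894 = 2·813² / 21894 = 60.3790.

60.379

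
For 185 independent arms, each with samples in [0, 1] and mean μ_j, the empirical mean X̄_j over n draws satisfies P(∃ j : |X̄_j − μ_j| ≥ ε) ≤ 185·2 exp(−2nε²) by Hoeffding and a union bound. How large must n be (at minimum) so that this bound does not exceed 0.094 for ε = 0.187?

Need 2·185·exp(−2nε²) ≤ 0.094, i.e. exp(−2nε²) ≤ 0.094/370.
So 2nε² ≥ ln(370/0.094) = 8.277964.
Hence n ≥ 8.277964/(2·0.187²) = 118.361.
The smallest integer n is 119.

119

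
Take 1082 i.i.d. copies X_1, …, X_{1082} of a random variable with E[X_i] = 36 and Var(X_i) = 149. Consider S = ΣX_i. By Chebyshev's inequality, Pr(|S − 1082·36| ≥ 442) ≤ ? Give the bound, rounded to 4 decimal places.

Var(S) = n·Var(X_i) = 1082·149 = 161218.
Chebyshev: Pr(|S − 1082·36| ≥ 442) ≤ Var(S)/442² = 161218/195364 = 0.8252.

0.8252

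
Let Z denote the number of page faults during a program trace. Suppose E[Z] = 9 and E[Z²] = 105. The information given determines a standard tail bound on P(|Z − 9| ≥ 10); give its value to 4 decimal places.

0.2400

The first two moments determine the variance, so Chebyshev's inequality is the sharpest standard bound available.
Var(Z) = E[Z²] − (E[Z])² = 105 − 81 = 24.
Chebyshev's inequality: P(|Z − μ| ≥ t) ≤ Var(Z)/t² = 24/100 = 0.2400.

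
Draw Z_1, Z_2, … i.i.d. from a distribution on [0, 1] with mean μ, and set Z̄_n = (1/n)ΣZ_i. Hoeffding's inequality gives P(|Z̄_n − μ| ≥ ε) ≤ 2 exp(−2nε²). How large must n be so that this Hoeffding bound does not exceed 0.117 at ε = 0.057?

437

Require 2·exp(−2nε²) ≤ 0.117, i.e. 2nε² ≥ ln(2/0.117) = 2.838729.
So n ≥ 2.838729 / (2·0.057²) = 436.862.
The smallest integer n is 437.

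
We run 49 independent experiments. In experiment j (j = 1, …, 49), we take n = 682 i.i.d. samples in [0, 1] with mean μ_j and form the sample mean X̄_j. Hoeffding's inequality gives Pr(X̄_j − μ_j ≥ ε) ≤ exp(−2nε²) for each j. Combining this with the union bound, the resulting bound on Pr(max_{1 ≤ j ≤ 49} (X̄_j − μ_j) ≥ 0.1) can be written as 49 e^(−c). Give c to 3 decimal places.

13.640

Union bound over the 49 events: Pr(max_{1 ≤ j ≤ 49} (X̄_j − μ_j) ≥ 0.1) ≤ 49·exp(−2nε²) = 49 exp(−2·682·0.1²).
So c = 2·682·0.1² = 13.6400.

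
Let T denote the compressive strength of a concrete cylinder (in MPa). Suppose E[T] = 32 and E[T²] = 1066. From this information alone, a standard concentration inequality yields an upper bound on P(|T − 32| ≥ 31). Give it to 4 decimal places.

The first two moments determine the variance, so Chebyshev's inequality is the sharpest standard bound available.
Var(T) = E[T²] − (E[T])² = 1066 − 1024 = 42.
Chebyshev's inequality: P(|T − μ| ≥ t) ≤ Var(T)/t² = 42/961 = 0.0437.

0.0437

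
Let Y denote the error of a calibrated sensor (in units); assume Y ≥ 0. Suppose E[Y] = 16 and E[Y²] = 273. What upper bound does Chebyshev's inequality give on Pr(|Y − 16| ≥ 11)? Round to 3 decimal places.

Var(Y) = E[Y²] − (E[Y])² = 273 − 256 = 17.
Chebyshev's inequality: Pr(|Y − μ| ≥ t) ≤ Var(Y)/t² = 17/121 = 0.1405.

0.140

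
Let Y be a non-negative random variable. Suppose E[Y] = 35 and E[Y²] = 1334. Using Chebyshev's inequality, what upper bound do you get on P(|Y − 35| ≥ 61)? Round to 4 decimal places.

0.0293

Var(Y) = E[Y²] − (E[Y])² = 1334 − 1225 = 109.
Chebyshev's inequality: P(|Y − μ| ≥ t) ≤ Var(Y)/t² = 109/3721 = 0.0293.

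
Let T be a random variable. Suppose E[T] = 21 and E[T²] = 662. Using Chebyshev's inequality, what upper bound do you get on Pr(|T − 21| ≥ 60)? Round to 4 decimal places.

0.0614

Var(T) = E[T²] − (E[T])² = 662 − 441 = 221.
Chebyshev's inequality: Pr(|T − μ| ≥ t) ≤ Var(T)/t² = 221/3600 = 0.0614.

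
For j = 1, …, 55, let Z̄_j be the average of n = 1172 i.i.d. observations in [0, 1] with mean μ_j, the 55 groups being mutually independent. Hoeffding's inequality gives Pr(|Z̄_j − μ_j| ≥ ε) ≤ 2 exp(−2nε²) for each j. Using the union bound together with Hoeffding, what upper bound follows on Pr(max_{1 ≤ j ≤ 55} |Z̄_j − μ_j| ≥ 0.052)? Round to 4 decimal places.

0.1944

Per-experiment Hoeffding bound: 2·exp(−2·1172·0.052²) = 2·exp(−6.33818) = 0.003535.
Union bound over 55 events: 55·0.003535 = 0.19443.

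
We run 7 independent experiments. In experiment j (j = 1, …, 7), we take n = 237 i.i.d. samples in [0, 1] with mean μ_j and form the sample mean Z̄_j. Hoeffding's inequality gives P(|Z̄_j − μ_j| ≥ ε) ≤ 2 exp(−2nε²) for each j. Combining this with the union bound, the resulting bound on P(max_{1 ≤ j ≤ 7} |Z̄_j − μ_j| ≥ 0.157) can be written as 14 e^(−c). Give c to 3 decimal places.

11.684

Union bound over the 7 events: P(max_{1 ≤ j ≤ 7} |Z̄_j − μ_j| ≥ 0.157) ≤ 7·2·exp(−2nε²) = 14 exp(−2·237·0.157²).
So c = 2·237·0.157² = 11.6836.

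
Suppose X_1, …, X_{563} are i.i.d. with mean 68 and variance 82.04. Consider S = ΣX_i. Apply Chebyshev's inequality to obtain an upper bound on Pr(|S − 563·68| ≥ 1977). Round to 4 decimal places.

Var(S) = n·Var(X_i) = 563·82.04 = 46188.52.
Chebyshev: Pr(|S − 563·68| ≥ 1977) ≤ Var(S)/1977² = 46188.52/3908529 = 0.0118.

0.0118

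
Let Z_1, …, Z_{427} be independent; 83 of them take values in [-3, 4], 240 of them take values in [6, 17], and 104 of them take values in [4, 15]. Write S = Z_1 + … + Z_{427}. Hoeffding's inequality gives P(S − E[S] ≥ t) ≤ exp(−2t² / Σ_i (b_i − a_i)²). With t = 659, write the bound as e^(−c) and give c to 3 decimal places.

19.009

Σ(b_i − a_i)² = 83·7² + 240·11² + 104·11² = 45691.
c = 2t² / 45691 = 2·659² / 45691 = 19.0095.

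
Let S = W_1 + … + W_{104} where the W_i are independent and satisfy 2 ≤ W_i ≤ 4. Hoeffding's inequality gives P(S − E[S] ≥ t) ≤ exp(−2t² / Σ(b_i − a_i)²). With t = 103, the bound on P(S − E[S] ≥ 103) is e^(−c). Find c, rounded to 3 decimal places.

Σ(b_i − a_i)² = 104·(2)² = 416.
c = 2t²/416 = 2·103²/416 = 51.0048.

51.005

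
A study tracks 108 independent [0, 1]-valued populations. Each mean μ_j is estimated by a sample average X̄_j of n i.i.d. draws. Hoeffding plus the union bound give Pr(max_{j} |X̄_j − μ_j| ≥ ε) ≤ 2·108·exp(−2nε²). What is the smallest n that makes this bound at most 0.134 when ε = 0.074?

675

Need 2·108·exp(−2nε²) ≤ 0.134, i.e. exp(−2nε²) ≤ 0.134/216.
So 2nε² ≥ ln(216/0.134) = 7.385194.
Hence n ≥ 7.385194/(2·0.074²) = 674.324.
The smallest integer n is 675.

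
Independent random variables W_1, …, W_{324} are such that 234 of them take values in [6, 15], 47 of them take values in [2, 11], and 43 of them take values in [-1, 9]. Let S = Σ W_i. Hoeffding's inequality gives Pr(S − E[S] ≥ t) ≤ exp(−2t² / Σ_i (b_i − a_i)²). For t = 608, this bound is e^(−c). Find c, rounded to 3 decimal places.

Σ(b_i − a_i)² = 234·9² + 47·9² + 43·10² = 27061.
c = 2t² / 27061 = 2·608² / 27061 = 27.3208.

27.321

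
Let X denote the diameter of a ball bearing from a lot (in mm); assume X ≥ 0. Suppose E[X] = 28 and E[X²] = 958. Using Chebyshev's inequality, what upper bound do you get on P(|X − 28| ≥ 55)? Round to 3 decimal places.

0.058

Var(X) = E[X²] − (E[X])² = 958 − 784 = 174.
Chebyshev's inequality: P(|X − μ| ≥ t) ≤ Var(X)/t² = 174/3025 = 0.0575.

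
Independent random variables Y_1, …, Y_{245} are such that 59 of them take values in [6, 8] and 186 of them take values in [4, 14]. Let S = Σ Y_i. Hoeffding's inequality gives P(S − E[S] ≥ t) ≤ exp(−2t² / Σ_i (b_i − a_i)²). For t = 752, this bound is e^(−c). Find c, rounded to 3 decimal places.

60.045

Σ(b_i − a_i)² = 59·2² + 186·10² = 18836.
c = 2t² / 18836 = 2·752² / 18836 = 60.0450.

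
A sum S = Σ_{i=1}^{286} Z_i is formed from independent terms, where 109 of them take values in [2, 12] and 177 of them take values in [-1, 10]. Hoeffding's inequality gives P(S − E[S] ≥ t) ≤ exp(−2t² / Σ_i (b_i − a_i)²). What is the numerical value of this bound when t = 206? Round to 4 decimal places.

Σ(b_i − a_i)² = 109·10² + 177·11² = 32317.
Exponent = 2·206² / 32317 = 2.62623.
Bound = exp(−2.62623) = 0.07235.

0.0724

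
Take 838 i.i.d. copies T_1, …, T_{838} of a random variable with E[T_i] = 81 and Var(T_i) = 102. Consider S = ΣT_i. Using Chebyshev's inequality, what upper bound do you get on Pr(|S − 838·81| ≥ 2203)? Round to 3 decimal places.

0.018

Var(S) = n·Var(T_i) = 838·102 = 85476.
Chebyshev: Pr(|S − 838·81| ≥ 2203) ≤ Var(S)/2203² = 85476/4853209 = 0.0176.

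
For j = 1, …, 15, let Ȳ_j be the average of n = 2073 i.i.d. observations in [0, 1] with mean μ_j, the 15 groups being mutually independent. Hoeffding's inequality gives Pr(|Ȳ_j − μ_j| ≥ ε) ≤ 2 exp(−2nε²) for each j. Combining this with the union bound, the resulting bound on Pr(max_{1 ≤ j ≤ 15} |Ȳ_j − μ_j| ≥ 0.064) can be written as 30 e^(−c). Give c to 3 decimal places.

Union bound over the 15 events: Pr(max_{1 ≤ j ≤ 15} |Ȳ_j − μ_j| ≥ 0.064) ≤ 15·2·exp(−2nε²) = 30 exp(−2·2073·0.064²).
So c = 2·2073·0.064² = 16.9820.

16.982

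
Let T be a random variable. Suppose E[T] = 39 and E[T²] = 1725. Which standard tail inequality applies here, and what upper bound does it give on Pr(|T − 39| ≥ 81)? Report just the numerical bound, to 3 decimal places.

The first two moments determine the variance, so Chebyshev's inequality is the sharpest standard bound available.
Var(T) = E[T²] − (E[T])² = 1725 − 1521 = 204.
Chebyshev's inequality: Pr(|T − μ| ≥ t) ≤ Var(T)/t² = 204/6561 = 0.0311.

0.031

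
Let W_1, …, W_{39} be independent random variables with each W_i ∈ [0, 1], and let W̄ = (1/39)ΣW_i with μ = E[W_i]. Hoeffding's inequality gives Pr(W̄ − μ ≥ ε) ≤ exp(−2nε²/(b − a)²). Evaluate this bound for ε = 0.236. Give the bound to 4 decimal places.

Exponent: 2nε²/(b − a)² = 2·39·0.236² / 1² = 4.34429.
Bound = exp(−4.34429) = 0.01298.

0.0130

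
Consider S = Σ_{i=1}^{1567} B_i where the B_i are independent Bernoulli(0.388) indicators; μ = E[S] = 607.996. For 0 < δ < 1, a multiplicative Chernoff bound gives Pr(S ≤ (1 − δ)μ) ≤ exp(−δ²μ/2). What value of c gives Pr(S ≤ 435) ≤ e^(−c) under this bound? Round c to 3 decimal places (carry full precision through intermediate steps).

24.612

Write 435 = (1 − δ)μ, so δ = 1 − 435/607.996 = 0.2845348…
Then the exponent is δ²μ/2 = (μ − 435)²/(2μ) = 24.611688.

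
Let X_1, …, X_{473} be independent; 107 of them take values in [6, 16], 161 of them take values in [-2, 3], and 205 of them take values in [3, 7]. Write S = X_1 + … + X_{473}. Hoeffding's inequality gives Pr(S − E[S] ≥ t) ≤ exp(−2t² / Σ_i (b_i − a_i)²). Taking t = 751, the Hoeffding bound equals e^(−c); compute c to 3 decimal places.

Σ(b_i − a_i)² = 107·10² + 161·5² + 205·4² = 18005.
c = 2t² / 18005 = 2·751² / 18005 = 62.6494.

62.649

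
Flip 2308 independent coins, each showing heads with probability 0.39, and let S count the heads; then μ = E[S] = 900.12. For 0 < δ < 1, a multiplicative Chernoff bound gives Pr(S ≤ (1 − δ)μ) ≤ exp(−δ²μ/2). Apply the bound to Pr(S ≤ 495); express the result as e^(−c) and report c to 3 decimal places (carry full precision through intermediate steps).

Write 495 = (1 − δ)μ, so δ = 1 − 495/900.12 = 0.4500733…
Then the exponent is δ²μ/2 = (μ − 495)²/(2μ) = 91.166852.

91.167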